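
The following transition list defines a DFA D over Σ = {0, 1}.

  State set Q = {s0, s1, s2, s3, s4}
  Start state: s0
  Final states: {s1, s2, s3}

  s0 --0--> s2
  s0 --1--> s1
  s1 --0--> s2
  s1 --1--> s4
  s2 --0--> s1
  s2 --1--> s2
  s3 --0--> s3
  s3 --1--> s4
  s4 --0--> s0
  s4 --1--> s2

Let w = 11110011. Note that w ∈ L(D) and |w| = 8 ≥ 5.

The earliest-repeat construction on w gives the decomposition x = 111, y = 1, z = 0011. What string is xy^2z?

111110011

xy^2z = 111·1·1·0011 = 111110011.
Reading y = 1 takes D from s2 back to s2, so after x·y·y the machine is still in s2, and z then leads to the accepting state s2. Hence 111110011 ∈ L(D).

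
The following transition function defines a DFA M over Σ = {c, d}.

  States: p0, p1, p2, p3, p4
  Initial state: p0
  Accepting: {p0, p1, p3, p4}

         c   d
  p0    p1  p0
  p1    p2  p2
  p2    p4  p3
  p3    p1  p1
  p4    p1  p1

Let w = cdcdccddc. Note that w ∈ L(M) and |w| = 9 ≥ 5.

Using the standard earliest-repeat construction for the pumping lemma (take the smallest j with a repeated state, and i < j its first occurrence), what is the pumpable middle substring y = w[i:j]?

dcd

State sequence: p0 -c-> p1 -d-> p2 -c-> p4 -d-> p1 -c-> p2 -c-> p4 -d-> p1 -d-> p2 -c-> p4
First repeat at step 4: p1 was already visited.

So i = 1, j = 4, giving x = w[0:1] = c, y = w[1:4] = dcd, z = w[4:9] = ccddc.
Check: |xy| = 4 ≤ 5 and |y| = 3 ≥ 1. Reading y takes M from p1 back to p1, so every xyⁱz is accepted.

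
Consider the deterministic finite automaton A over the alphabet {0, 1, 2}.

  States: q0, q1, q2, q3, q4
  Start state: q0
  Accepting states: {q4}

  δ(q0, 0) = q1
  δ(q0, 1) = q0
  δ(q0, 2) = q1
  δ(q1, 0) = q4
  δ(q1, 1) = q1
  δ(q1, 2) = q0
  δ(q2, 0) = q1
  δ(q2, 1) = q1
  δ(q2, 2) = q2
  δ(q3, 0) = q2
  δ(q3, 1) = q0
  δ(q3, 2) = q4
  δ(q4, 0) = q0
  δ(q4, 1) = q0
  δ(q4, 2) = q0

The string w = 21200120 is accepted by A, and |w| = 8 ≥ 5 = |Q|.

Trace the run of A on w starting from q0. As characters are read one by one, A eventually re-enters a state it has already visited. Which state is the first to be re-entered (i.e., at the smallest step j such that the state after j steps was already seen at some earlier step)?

State sequence: q0 -2-> q1 -1-> q1 -2-> q0 -0-> q1 -0-> q4 -1-> q0 -2-> q1 -0-> q4
First repeat at step 2: q1 was already visited.

The earliest repeat is at step j = 2: A is in q1, which it already visited at step i = 1.

q1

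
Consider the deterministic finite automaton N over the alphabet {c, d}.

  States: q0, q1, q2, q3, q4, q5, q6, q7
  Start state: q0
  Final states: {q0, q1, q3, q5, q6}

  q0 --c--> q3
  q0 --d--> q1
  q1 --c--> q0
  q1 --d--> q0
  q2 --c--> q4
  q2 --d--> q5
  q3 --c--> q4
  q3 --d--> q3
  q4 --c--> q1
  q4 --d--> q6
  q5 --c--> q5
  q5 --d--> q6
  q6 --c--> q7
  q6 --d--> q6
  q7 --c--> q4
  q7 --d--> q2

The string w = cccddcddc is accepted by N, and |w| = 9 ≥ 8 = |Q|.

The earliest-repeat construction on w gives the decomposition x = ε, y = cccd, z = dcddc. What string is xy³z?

cccdcccdcccddcddc

xy^3z = ε·cccd·cccd·cccd·dcddc = cccdcccdcccddcddc.
Reading y = cccd takes N from q0 back to q0, so after x·y·y·y the machine is still in q0, and z then leads to the accepting state q3. Hence cccdcccdcccddcddc ∈ L(N).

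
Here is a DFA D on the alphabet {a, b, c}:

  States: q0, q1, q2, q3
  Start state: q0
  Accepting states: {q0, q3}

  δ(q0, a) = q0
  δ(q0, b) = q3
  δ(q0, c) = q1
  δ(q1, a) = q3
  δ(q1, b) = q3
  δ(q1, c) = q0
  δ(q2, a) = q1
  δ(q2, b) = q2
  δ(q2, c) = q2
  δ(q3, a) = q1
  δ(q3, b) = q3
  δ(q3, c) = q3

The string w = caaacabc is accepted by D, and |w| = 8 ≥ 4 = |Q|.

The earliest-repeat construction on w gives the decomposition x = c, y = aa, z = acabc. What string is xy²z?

caaaaacabc

xy^2z = c·aa·aa·acabc = caaaaacabc.
Reading y = aa takes D from q1 back to q1, so after x·y·y the machine is still in q1, and z then leads to the accepting state q3. Hence caaaaacabc ∈ L(D).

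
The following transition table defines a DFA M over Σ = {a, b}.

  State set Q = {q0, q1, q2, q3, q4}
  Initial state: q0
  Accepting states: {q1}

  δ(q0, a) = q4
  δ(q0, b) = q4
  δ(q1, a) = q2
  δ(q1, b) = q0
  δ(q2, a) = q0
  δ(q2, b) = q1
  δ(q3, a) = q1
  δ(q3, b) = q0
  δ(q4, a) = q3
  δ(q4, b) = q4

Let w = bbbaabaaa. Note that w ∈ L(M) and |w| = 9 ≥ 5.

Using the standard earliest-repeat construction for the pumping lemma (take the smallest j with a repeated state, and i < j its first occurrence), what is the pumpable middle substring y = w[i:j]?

Run of M on w = b b b a a b a a a:
  step 0: q0  (start)
  step 1: q4  (read b: q0→q4)
  step 2: q4  (read b: q4→q4)   ← first repeat (q4 seen earlier)
  step 3: q4  (read b: q4→q4)
  step 4: q3  (read a: q4→q3)
  step 5: q1  (read a: q3→q1)
  step 6: q0  (read b: q1→q0)
  step 7: q4  (read a: q0→q4)
  step 8: q3  (read a: q4→q3)
  step 9: q1  (read a: q3→q1)

So i = 1, j = 2, giving x = w[0:1] = b, y = w[1:2] = b, z = w[2:9] = baabaaa.
Check: |xy| = 2 ≤ 5 and |y| = 1 ≥ 1. Reading y takes M from q4 back to q4, so every xyⁱz is accepted.
Pumping length from the standard proof: p = 5 (the number of states). The repeated state found above gives |xy| = j ≤ 5 and |y| = j − i ≥ 1.

b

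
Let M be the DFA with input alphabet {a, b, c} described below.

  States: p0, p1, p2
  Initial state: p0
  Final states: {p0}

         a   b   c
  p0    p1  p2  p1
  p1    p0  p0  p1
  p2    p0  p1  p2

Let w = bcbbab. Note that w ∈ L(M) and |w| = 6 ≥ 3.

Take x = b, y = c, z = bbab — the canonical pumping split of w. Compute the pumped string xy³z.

xy^3z = b·c·c·c·bbab = bcccbbab.
Reading y = c takes M from p2 back to p2, so after x·y·y·y the machine is still in p2, and z then leads to the accepting state p0. Hence bcccbbab ∈ L(M).

bcccbbab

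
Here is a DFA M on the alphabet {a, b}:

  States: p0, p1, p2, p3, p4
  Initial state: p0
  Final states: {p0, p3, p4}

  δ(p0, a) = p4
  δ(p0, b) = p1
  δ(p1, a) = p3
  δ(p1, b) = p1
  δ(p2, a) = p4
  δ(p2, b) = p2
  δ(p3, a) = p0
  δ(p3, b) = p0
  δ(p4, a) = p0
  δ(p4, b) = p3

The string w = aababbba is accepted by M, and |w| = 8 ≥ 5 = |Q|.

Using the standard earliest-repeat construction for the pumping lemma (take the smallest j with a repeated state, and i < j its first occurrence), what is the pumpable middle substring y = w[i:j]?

State sequence: p0 -a-> p4 -a-> p0 -b-> p1 -a-> p3 -b-> p0 -b-> p1 -b-> p1 -a-> p3
First repeat at step 2: p0 was already visited.

So i = 0, j = 2, giving x = w[0:0] = ε, y = w[0:2] = aa, z = w[2:8] = babbba.
Check: |xy| = 2 ≤ 5 and |y| = 2 ≥ 1. Reading y takes M from p0 back to p0, so every xyⁱz is accepted.
The DFA has 5 states, so the proof of the pumping lemma guarantees a repeated state among the first 5+1 visited; the segment between the two visits is the pumpable y.

aa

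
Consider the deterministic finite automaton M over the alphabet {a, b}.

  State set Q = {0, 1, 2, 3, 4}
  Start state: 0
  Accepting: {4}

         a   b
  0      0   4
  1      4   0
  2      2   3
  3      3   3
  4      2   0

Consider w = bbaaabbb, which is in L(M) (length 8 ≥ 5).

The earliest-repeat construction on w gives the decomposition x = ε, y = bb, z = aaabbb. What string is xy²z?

bbbbaaabbb

xy^2z = ε·bb·bb·aaabbb = bbbbaaabbb.
Reading y = bb takes M from 0 back to 0, so after x·y·y the machine is still in 0, and z then leads to the accepting state 4. Hence bbbbaaabbb ∈ L(M).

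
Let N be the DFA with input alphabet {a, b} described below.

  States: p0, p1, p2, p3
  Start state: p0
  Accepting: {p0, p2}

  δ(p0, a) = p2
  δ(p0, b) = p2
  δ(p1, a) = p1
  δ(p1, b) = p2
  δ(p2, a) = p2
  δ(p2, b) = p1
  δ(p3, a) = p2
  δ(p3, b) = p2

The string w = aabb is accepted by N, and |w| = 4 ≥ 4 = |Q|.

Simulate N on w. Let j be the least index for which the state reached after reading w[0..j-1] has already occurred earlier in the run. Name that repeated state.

p2

Run of N on w = a a b b:
  step 0: p0  (start)
  step 1: p2  (read a: p0→p2)
  step 2: p2  (read a: p2→p2)   ← first repeat (p2 seen earlier)
  step 3: p1  (read b: p2→p1)
  step 4: p2  (read b: p1→p2)

The earliest repeat is at step j = 2: N is in p2, which it already visited at step i = 1.
The DFA has 4 states, so the proof of the pumping lemma guarantees a repeated state among the first 4+1 visited; the segment between the two visits is the pumpable y.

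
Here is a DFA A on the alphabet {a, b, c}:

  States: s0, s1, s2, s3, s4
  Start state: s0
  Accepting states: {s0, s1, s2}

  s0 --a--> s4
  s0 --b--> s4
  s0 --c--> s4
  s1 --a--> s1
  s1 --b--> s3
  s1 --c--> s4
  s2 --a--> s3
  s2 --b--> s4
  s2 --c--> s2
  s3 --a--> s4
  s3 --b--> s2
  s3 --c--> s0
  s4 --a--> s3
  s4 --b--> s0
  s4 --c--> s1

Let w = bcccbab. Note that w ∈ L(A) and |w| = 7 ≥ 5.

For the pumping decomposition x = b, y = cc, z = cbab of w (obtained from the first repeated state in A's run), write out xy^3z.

bcccccccbab

xy^3z = b·cc·cc·cc·cbab = bcccccccbab.
Reading y = cc takes A from s4 back to s4, so after x·y·y·y the machine is still in s4, and z then leads to the accepting state s0. Hence bcccccccbab ∈ L(A).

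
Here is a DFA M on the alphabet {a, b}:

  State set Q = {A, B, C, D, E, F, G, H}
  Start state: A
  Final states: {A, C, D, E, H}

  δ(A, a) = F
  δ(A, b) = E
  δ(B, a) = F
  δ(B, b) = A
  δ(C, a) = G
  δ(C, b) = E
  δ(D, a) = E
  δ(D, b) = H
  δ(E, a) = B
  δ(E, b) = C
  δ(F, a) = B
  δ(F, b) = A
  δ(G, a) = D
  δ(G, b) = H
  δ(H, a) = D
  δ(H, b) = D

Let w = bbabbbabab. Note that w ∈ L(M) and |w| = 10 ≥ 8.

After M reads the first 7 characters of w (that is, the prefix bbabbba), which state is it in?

State sequence: A -b-> E -b-> C -a-> G -b-> H -b-> D -b-> H -a-> D

After reading 7 characters, M is in state D.

D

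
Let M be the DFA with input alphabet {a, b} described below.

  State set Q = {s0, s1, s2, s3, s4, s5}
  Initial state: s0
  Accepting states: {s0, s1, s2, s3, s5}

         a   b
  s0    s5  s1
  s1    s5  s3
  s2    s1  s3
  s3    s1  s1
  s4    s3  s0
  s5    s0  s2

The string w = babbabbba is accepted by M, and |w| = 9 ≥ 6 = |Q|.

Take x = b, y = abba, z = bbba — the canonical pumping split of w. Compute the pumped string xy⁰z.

bbbba

xy⁰z = xz = b·bbba = bbbba.
Reading y = abba takes M from s1 back to s1, so after x the machine is still in s1, and z then leads to the accepting state s1. Hence bbbba ∈ L(M).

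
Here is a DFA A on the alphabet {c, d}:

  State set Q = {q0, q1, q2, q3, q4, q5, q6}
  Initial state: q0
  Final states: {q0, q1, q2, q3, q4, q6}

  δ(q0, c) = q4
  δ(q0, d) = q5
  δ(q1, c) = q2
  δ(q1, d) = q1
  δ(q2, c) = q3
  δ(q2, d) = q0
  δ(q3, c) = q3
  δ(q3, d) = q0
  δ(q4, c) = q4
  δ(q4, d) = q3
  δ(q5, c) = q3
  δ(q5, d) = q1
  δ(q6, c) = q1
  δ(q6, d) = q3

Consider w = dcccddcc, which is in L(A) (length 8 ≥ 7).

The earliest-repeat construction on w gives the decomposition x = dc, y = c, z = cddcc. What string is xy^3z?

dcccccddcc

xy^3z = dc·c·c·c·cddcc = dcccccddcc.
Reading y = c takes A from q3 back to q3, so after x·y·y·y the machine is still in q3, and z then leads to the accepting state q3. Hence dcccccddcc ∈ L(A).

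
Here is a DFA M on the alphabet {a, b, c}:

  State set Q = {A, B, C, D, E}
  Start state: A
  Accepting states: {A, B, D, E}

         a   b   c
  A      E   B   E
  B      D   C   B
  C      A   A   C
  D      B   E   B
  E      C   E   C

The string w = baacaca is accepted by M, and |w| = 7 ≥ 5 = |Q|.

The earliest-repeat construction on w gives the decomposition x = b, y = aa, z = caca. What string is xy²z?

baaaacaca

xy^2z = b·aa·aa·caca = baaaacaca.
Reading y = aa takes M from B back to B, so after x·y·y the machine is still in B, and z then leads to the accepting state D. Hence baaaacaca ∈ L(M).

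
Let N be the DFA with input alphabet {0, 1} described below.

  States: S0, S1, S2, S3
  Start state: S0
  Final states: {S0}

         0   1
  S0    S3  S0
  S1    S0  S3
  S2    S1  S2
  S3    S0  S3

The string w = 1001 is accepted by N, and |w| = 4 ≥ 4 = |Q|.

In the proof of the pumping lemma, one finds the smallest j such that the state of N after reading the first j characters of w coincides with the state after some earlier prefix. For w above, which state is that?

Run of N on w = 1 0 0 1:
  step 0: S0  (start)
  step 1: S0  (read 1: S0→S0)   ← first repeat (S0 seen earlier)
  step 2: S3  (read 0: S0→S3)
  step 3: S0  (read 0: S3→S0)
  step 4: S0  (read 1: S0→S0)

The earliest repeat is at step j = 1: N is in S0, which it already visited at step i = 0.
The DFA has 4 states, so the proof of the pumping lemma guarantees a repeated state among the first 4+1 visited; the segment between the two visits is the pumpable y.

S0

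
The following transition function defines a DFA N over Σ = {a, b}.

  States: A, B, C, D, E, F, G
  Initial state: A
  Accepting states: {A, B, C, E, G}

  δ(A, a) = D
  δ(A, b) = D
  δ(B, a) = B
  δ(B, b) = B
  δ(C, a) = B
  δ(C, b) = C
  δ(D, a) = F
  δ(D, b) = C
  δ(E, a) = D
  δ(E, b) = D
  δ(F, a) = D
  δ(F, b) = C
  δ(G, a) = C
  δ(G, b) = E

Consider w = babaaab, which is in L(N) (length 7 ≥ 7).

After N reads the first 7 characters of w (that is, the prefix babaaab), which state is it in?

State sequence: A -b-> D -a-> F -b-> C -a-> B -a-> B -a-> B -b-> B

After reading 7 characters, N is in state B.

B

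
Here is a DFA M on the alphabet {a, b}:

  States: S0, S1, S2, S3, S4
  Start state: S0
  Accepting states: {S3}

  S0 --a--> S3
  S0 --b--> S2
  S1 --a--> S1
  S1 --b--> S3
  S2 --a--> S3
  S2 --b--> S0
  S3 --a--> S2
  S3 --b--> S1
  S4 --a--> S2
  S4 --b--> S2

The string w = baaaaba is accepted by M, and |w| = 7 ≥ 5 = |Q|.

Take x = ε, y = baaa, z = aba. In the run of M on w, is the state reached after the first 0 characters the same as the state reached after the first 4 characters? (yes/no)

no

Run of M on the first 4 characters of w = b a a a:
  step 0: S0  (start)
  step 1: S2  (read b: S0→S2)
  step 2: S3  (read a: S2→S3)
  step 3: S2  (read a: S3→S2)
  step 4: S3  (read a: S2→S3)

After x (step 0): S0. After xy (step 4): S3.
They differ (S0 ≠ S3), so y is not a cycle from the state after x; this split is not the one the pumping-lemma construction produces, and pumping y need not keep the string in L(M).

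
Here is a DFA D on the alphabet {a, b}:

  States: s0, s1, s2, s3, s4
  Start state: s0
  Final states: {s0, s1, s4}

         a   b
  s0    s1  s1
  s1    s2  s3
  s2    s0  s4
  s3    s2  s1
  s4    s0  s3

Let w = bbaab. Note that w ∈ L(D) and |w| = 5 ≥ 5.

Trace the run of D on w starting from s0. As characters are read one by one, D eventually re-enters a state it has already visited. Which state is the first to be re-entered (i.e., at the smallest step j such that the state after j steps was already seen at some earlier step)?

Run of D on w = b b a a b:
  step 0: s0  (start)
  step 1: s1  (read b: s0→s1)
  step 2: s3  (read b: s1→s3)
  step 3: s2  (read a: s3→s2)
  step 4: s0  (read a: s2→s0)   ← first repeat (s0 seen earlier)
  step 5: s1  (read b: s0→s1)

The earliest repeat is at step j = 4: D is in s0, which it already visited at step i = 0.
With |Q| = 5, pigeonhole forces a state repeat no later than step 5; the substring read between the first and second visits to that state can be pumped.

s0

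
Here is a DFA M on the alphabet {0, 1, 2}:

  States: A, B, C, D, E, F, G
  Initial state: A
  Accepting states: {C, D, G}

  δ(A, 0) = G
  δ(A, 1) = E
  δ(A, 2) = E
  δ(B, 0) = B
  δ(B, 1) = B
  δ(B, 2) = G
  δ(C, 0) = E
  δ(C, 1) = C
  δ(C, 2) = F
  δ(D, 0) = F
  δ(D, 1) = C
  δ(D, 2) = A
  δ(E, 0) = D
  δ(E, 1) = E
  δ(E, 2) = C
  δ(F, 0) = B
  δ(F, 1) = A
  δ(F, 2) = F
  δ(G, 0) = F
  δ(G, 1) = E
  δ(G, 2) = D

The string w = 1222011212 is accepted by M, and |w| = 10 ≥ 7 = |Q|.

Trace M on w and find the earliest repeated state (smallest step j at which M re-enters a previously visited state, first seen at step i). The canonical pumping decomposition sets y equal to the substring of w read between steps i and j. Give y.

State sequence: A -1-> E -2-> C -2-> F -2-> F -0-> B -1-> B -1-> B -2-> G -1-> E -2-> C
First repeat at step 4: F was already visited.

So i = 3, j = 4, giving x = w[0:3] = 122, y = w[3:4] = 2, z = w[4:10] = 011212.
Check: |xy| = 4 ≤ 7 and |y| = 1 ≥ 1. Reading y takes M from F back to F, so every xyⁱz is accepted.
Pumping length from the standard proof: p = 7 (the number of states). The repeated state found above gives |xy| = j ≤ 7 and |y| = j − i ≥ 1.

2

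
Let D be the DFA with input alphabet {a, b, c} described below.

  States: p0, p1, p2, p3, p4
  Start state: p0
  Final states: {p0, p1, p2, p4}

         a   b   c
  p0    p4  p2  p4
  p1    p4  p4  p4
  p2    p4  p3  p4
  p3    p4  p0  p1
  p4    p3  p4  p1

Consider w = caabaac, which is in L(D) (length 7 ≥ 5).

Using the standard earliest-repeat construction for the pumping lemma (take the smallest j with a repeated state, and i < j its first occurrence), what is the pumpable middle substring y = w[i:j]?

Run of D on w = c a a b a a c:
  step 0: p0  (start)
  step 1: p4  (read c: p0→p4)
  step 2: p3  (read a: p4→p3)
  step 3: p4  (read a: p3→p4)   ← first repeat (p4 seen earlier)
  step 4: p4  (read b: p4→p4)
  step 5: p3  (read a: p4→p3)
  step 6: p4  (read a: p3→p4)
  step 7: p1  (read c: p4→p1)

So i = 1, j = 3, giving x = w[0:1] = c, y = w[1:3] = aa, z = w[3:7] = baac.
Check: |xy| = 3 ≤ 5 and |y| = 2 ≥ 1. Reading y takes D from p4 back to p4, so every xyⁱz is accepted.
The DFA has 5 states, so the proof of the pumping lemma guarantees a repeated state among the first 5+1 visited; the segment between the two visits is the pumpable y.

aa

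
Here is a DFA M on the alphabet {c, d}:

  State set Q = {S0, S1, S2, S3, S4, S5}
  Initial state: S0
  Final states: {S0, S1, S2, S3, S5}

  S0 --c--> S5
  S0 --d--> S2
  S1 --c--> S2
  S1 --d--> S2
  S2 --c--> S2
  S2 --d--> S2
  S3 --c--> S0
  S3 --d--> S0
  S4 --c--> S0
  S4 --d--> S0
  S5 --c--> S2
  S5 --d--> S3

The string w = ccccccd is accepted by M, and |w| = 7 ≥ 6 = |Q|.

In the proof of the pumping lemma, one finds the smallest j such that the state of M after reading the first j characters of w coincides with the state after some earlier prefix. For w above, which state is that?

Run of M on w = c c c c c c d:
  step 0: S0  (start)
  step 1: S5  (read c: S0→S5)
  step 2: S2  (read c: S5→S2)
  step 3: S2  (read c: S2→S2)   ← first repeat (S2 seen earlier)
  step 4: S2  (read c: S2→S2)
  step 5: S2  (read c: S2→S2)
  step 6: S2  (read c: S2→S2)
  step 7: S2  (read d: S2→S2)

The earliest repeat is at step j = 3: M is in S2, which it already visited at step i = 2.

S2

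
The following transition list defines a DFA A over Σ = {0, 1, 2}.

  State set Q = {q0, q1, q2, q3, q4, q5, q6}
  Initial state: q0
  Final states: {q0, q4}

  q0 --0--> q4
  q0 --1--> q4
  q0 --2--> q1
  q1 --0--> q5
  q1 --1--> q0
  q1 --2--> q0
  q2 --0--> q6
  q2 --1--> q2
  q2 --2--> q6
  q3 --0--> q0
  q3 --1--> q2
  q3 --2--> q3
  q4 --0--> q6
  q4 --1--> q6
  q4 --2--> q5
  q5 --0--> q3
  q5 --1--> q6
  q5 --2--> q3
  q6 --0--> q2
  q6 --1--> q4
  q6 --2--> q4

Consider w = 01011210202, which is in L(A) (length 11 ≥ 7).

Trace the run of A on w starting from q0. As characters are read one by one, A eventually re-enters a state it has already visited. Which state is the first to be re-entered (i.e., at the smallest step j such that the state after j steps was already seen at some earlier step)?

q2

State sequence: q0 -0-> q4 -1-> q6 -0-> q2 -1-> q2 -1-> q2 -2-> q6 -1-> q4 -0-> q6 -2-> q4 -0-> q6 -2-> q4
First repeat at step 4: q2 was already visited.

The earliest repeat is at step j = 4: A is in q2, which it already visited at step i = 3.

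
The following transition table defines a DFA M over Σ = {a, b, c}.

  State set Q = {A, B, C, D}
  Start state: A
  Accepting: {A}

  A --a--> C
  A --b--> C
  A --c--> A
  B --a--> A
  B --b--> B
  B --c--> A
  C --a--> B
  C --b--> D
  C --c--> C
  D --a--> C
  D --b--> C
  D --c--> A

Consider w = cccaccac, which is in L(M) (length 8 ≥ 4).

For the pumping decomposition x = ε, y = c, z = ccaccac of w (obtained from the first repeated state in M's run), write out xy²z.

xy^2z = ε·c·c·ccaccac = ccccaccac.
Reading y = c takes M from A back to A, so after x·y·y the machine is still in A, and z then leads to the accepting state A. Hence ccccaccac ∈ L(M).

ccccaccac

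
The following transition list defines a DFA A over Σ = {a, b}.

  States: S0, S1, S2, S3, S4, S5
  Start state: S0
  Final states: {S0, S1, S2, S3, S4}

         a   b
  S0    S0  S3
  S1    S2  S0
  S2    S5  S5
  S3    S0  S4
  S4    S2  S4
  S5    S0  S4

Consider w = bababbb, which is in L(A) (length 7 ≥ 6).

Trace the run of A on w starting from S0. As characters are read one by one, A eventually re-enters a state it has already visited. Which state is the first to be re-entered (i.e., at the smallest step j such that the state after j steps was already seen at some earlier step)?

S0

Run of A on w = b a b a b b b:
  step 0: S0  (start)
  step 1: S3  (read b: S0→S3)
  step 2: S0  (read a: S3→S0)   ← first repeat (S0 seen earlier)
  step 3: S3  (read b: S0→S3)
  step 4: S0  (read a: S3→S0)
  step 5: S3  (read b: S0→S3)
  step 6: S4  (read b: S3→S4)
  step 7: S4  (read b: S4→S4)

The earliest repeat is at step j = 2: A is in S0, which it already visited at step i = 0.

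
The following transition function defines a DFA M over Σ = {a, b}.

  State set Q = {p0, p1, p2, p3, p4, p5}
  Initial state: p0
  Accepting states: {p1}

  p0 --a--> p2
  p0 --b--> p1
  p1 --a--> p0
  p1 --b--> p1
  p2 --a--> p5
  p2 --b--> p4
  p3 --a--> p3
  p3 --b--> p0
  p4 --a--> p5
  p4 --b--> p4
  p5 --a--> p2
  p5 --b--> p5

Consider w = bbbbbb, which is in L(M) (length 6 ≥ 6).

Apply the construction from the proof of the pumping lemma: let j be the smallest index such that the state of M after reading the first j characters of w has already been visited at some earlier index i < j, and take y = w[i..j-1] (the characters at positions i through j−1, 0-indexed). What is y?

State sequence: p0 -b-> p1 -b-> p1 -b-> p1 -b-> p1 -b-> p1 -b-> p1
First repeat at step 2: p1 was already visited.

So i = 1, j = 2, giving x = w[0:1] = b, y = w[1:2] = b, z = w[2:6] = bbbb.
Check: |xy| = 2 ≤ 6 and |y| = 1 ≥ 1. Reading y takes M from p1 back to p1, so every xyⁱz is accepted.

b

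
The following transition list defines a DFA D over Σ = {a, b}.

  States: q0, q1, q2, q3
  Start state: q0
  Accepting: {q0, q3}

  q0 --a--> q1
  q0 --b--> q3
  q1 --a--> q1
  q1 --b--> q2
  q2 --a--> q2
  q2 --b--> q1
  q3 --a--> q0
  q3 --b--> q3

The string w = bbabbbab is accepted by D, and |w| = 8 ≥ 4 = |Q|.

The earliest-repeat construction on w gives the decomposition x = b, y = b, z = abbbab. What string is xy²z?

xy^2z = b·b·b·abbbab = bbbabbbab.
Reading y = b takes D from q3 back to q3, so after x·y·y the machine is still in q3, and z then leads to the accepting state q3. Hence bbbabbbab ∈ L(D).

bbbabbbab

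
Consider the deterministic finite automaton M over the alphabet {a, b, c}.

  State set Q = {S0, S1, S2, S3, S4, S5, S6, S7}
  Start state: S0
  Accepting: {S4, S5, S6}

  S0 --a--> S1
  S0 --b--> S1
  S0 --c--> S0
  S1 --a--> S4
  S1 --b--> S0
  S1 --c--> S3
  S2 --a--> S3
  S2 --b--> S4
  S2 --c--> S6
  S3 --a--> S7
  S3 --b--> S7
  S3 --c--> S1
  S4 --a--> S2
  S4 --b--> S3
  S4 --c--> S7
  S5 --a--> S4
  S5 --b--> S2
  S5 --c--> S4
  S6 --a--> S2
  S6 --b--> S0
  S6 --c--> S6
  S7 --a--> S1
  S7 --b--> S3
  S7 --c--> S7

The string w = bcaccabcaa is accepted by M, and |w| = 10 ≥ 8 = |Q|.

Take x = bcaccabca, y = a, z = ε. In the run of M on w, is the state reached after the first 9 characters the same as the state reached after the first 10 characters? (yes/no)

Run of M on the first 10 characters of w = b c a c c a b c a a:
  step 0: S0  (start)
  step 1: S1  (read b: S0→S1)
  step 2: S3  (read c: S1→S3)
  step 3: S7  (read a: S3→S7)
  step 4: S7  (read c: S7→S7)
  step 5: S7  (read c: S7→S7)
  step 6: S1  (read a: S7→S1)
  step 7: S0  (read b: S1→S0)
  step 8: S0  (read c: S0→S0)
  step 9: S1  (read a: S0→S1)
  step 10: S4  (read a: S1→S4)

After x (step 9): S1. After xy (step 10): S4.
They differ (S1 ≠ S4), so y is not a cycle from the state after x; this split is not the one the pumping-lemma construction produces, and pumping y need not keep the string in L(M).

no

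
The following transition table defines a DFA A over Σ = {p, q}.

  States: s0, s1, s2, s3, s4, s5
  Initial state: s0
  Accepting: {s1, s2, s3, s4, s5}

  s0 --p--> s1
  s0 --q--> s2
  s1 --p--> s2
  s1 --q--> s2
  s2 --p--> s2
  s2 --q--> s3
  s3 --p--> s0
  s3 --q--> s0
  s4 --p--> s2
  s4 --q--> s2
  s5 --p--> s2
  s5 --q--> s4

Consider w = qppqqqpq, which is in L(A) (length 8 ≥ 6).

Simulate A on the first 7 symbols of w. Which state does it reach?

State sequence: s0 -q-> s2 -p-> s2 -p-> s2 -q-> s3 -q-> s0 -q-> s2 -p-> s2

After reading 7 characters, A is in state s2.

s2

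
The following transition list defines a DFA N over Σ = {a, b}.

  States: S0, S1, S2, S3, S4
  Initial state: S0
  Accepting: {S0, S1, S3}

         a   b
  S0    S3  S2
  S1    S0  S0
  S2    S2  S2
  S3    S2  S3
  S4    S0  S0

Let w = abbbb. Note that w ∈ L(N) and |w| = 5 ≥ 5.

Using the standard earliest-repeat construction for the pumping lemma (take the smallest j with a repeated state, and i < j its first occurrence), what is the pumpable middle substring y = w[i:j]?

State sequence: S0 -a-> S3 -b-> S3 -b-> S3 -b-> S3 -b-> S3
First repeat at step 2: S3 was already visited.

So i = 1, j = 2, giving x = w[0:1] = a, y = w[1:2] = b, z = w[2:5] = bbb.
Check: |xy| = 2 ≤ 5 and |y| = 1 ≥ 1. Reading y takes N from S3 back to S3, so every xyⁱz is accepted.
With |Q| = 5, pigeonhole forces a state repeat no later than step 5; the substring read between the first and second visits to that state can be pumped.

b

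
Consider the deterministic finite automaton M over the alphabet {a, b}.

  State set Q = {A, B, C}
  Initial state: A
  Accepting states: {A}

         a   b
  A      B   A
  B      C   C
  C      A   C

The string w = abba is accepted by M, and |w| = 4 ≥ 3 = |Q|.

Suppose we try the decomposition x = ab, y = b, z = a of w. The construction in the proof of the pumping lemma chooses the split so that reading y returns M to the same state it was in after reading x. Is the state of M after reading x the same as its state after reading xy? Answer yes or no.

State sequence: A -a-> B -b-> C -b-> C

After x (step 2): C. After xy (step 3): C.
They match, so y = b drives M around a cycle from C back to itself; pumping y any number of times keeps M in C before reading z, and xyⁱz ∈ L(M) for every i ≥ 0.

yes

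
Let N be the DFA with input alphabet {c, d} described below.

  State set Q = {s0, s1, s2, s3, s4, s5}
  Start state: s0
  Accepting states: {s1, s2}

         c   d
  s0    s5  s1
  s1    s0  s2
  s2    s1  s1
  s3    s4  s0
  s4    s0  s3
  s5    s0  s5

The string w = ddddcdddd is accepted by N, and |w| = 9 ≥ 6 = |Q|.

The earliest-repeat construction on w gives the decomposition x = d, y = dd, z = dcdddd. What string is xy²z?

xy^2z = d·dd·dd·dcdddd = ddddddcdddd.
Reading y = dd takes N from s1 back to s1, so after x·y·y the machine is still in s1, and z then leads to the accepting state s1. Hence ddddddcdddd ∈ L(N).

ddddddcdddd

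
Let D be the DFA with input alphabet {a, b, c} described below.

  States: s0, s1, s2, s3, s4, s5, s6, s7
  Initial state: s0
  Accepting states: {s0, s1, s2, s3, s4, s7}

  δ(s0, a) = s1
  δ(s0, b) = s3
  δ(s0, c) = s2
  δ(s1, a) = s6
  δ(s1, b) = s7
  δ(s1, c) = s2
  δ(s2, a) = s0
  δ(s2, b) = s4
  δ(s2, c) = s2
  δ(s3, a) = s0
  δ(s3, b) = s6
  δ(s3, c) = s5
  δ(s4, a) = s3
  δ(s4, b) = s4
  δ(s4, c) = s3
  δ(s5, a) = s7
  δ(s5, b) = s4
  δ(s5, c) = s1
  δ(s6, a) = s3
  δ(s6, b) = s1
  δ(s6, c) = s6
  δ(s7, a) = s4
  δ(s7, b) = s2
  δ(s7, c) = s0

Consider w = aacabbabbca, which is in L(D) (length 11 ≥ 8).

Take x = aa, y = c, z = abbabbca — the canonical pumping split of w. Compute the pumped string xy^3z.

aacccabbabbca

xy^3z = aa·c·c·c·abbabbca = aacccabbabbca.
Reading y = c takes D from s6 back to s6, so after x·y·y·y the machine is still in s6, and z then leads to the accepting state s1. Hence aacccabbabbca ∈ L(D).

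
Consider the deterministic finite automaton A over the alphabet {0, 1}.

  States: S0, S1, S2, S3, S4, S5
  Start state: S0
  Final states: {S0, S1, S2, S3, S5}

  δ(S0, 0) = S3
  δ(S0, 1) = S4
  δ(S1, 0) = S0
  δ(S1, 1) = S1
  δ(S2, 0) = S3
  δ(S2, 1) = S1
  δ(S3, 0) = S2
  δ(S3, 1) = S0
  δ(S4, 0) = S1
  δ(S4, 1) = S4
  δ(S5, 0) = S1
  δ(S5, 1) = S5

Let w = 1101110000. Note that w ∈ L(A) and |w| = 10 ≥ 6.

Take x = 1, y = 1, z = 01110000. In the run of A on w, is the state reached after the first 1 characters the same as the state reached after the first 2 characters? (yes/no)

yes

Run of A on the first 2 characters of w = 1 1:
  step 0: S0  (start)
  step 1: S4  (read 1: S0→S4)
  step 2: S4  (read 1: S4→S4)

After x (step 1): S4. After xy (step 2): S4.
They match, so y = 1 drives A around a cycle from S4 back to itself; pumping y any number of times keeps A in S4 before reading z, and xyⁱz ∈ L(A) for every i ≥ 0.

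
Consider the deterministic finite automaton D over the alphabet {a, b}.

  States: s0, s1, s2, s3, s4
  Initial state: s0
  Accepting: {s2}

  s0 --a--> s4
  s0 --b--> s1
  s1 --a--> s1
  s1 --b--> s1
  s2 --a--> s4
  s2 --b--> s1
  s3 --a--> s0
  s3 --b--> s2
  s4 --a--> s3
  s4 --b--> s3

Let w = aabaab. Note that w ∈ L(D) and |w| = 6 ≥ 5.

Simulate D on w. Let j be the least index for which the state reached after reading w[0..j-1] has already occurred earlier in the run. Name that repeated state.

Run of D on w = a a b a a b:
  step 0: s0  (start)
  step 1: s4  (read a: s0→s4)
  step 2: s3  (read a: s4→s3)
  step 3: s2  (read b: s3→s2)
  step 4: s4  (read a: s2→s4)   ← first repeat (s4 seen earlier)
  step 5: s3  (read a: s4→s3)
  step 6: s2  (read b: s3→s2)

The earliest repeat is at step j = 4: D is in s4, which it already visited at step i = 1.

s4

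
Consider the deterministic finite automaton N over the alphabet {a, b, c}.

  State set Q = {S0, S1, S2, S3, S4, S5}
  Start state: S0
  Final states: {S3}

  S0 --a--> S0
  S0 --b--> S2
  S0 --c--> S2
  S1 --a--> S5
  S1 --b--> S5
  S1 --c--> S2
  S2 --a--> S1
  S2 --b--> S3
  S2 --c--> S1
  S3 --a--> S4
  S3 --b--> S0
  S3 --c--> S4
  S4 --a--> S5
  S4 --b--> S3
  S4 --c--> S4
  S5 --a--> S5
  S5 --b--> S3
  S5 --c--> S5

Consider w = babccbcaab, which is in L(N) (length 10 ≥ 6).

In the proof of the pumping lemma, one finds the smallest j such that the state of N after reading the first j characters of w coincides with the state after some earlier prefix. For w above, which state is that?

S5

State sequence: S0 -b-> S2 -a-> S1 -b-> S5 -c-> S5 -c-> S5 -b-> S3 -c-> S4 -a-> S5 -a-> S5 -b-> S3
First repeat at step 4: S5 was already visited.

The earliest repeat is at step j = 4: N is in S5, which it already visited at step i = 3.
Since N has 6 states, any run of length ≥ 6 visits 6+1 states, so by pigeonhole some state repeats within the first 6 steps — that repeat gives the pumpable loop.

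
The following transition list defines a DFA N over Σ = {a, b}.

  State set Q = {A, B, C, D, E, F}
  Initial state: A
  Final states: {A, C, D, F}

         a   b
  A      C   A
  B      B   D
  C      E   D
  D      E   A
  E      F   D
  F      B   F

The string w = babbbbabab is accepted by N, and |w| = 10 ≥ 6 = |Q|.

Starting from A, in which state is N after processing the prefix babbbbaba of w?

E

Run of N on the first 9 characters of w = b a b b b b a b a:
  step 0: A  (start)
  step 1: A  (read b: A→A)
  step 2: C  (read a: A→C)
  step 3: D  (read b: C→D)
  step 4: A  (read b: D→A)
  step 5: A  (read b: A→A)
  step 6: A  (read b: A→A)
  step 7: C  (read a: A→C)
  step 8: D  (read b: C→D)
  step 9: E  (read a: D→E)

After reading 9 characters, N is in state E.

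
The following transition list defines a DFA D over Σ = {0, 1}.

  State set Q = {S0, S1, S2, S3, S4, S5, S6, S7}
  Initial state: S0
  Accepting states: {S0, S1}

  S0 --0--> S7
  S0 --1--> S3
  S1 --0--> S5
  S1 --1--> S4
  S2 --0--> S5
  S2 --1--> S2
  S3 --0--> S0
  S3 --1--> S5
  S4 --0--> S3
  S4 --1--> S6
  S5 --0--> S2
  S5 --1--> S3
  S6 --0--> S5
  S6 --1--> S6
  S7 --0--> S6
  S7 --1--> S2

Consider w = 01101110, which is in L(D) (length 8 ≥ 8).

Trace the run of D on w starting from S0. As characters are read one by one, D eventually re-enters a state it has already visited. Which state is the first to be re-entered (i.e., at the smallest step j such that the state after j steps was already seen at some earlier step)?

S2

State sequence: S0 -0-> S7 -1-> S2 -1-> S2 -0-> S5 -1-> S3 -1-> S5 -1-> S3 -0-> S0
First repeat at step 3: S2 was already visited.

The earliest repeat is at step j = 3: D is in S2, which it already visited at step i = 2.
The DFA has 8 states, so the proof of the pumping lemma guarantees a repeated state among the first 8+1 visited; the segment between the two visits is the pumpable y.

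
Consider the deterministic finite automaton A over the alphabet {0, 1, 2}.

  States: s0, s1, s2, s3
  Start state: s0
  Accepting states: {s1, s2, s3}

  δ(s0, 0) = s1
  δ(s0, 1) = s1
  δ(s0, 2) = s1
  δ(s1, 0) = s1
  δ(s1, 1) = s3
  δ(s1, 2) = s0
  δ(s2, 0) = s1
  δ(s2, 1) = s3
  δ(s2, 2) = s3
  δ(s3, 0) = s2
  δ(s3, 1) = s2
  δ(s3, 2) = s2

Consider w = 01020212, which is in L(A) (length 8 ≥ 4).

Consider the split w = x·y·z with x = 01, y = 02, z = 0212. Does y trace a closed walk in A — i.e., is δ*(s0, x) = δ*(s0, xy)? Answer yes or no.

yes

Run of A on the first 4 characters of w = 0 1 0 2:
  step 0: s0  (start)
  step 1: s1  (read 0: s0→s1)
  step 2: s3  (read 1: s1→s3)
  step 3: s2  (read 0: s3→s2)
  step 4: s3  (read 2: s2→s3)

After x (step 2): s3. After xy (step 4): s3.
They match, so y = 02 drives A around a cycle from s3 back to itself; pumping y any number of times keeps A in s3 before reading z, and xyⁱz ∈ L(A) for every i ≥ 0.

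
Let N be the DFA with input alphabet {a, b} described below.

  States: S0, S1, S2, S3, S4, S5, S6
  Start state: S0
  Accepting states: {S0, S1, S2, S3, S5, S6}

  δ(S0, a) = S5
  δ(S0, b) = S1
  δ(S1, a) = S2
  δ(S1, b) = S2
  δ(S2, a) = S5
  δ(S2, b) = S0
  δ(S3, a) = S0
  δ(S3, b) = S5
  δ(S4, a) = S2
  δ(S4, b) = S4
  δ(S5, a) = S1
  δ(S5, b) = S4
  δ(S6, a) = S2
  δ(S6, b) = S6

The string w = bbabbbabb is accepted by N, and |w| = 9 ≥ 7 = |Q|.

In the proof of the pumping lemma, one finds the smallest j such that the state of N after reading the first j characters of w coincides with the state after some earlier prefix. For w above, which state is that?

S4

Run of N on w = b b a b b b a b b:
  step 0: S0  (start)
  step 1: S1  (read b: S0→S1)
  step 2: S2  (read b: S1→S2)
  step 3: S5  (read a: S2→S5)
  step 4: S4  (read b: S5→S4)
  step 5: S4  (read b: S4→S4)   ← first repeat (S4 seen earlier)
  step 6: S4  (read b: S4→S4)
  step 7: S2  (read a: S4→S2)
  step 8: S0  (read b: S2→S0)
  step 9: S1  (read b: S0→S1)

The earliest repeat is at step j = 5: N is in S4, which it already visited at step i = 4.
Pumping length from the standard proof: p = 7 (the number of states). The repeated state found above gives |xy| = j ≤ 7 and |y| = j − i ≥ 1.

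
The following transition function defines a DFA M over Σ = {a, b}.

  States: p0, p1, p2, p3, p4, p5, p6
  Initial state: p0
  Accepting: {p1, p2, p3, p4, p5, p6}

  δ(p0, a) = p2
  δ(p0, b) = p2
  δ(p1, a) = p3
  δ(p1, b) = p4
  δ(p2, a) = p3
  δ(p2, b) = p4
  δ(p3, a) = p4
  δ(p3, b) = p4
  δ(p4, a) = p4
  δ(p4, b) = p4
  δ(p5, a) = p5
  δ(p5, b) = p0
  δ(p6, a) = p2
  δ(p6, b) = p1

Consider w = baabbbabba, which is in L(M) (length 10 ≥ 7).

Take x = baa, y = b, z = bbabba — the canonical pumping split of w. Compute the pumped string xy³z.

baabbbbbabba

xy^3z = baa·b·b·b·bbabba = baabbbbbabba.
Reading y = b takes M from p4 back to p4, so after x·y·y·y the machine is still in p4, and z then leads to the accepting state p4. Hence baabbbbbabba ∈ L(M).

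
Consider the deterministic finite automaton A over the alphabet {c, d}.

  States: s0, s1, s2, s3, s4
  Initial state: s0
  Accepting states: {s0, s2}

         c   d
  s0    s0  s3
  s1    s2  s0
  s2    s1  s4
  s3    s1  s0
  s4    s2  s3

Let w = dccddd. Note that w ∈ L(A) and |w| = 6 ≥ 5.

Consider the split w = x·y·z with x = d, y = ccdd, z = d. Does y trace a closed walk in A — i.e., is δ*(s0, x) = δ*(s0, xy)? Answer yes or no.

Run of A on the first 5 characters of w = d c c d d:
  step 0: s0  (start)
  step 1: s3  (read d: s0→s3)
  step 2: s1  (read c: s3→s1)
  step 3: s2  (read c: s1→s2)
  step 4: s4  (read d: s2→s4)
  step 5: s3  (read d: s4→s3)

After x (step 1): s3. After xy (step 5): s3.
They match, so y = ccdd drives A around a cycle from s3 back to itself; pumping y any number of times keeps A in s3 before reading z, and xyⁱz ∈ L(A) for every i ≥ 0.

yes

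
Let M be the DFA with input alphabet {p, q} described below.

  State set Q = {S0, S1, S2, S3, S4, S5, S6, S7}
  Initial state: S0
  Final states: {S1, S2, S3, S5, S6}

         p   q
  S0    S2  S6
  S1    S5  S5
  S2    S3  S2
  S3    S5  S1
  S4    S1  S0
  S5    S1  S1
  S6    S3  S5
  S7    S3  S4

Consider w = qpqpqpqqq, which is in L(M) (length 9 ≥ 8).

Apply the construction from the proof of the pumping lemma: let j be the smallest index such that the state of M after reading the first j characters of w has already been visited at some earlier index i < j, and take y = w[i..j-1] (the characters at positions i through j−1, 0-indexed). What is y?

Run of M on w = q p q p q p q q q:
  step 0: S0  (start)
  step 1: S6  (read q: S0→S6)
  step 2: S3  (read p: S6→S3)
  step 3: S1  (read q: S3→S1)
  step 4: S5  (read p: S1→S5)
  step 5: S1  (read q: S5→S1)   ← first repeat (S1 seen earlier)
  step 6: S5  (read p: S1→S5)
  step 7: S1  (read q: S5→S1)
  step 8: S5  (read q: S1→S5)
  step 9: S1  (read q: S5→S1)

So i = 3, j = 5, giving x = w[0:3] = qpq, y = w[3:5] = pq, z = w[5:9] = pqqq.
Check: |xy| = 5 ≤ 8 and |y| = 2 ≥ 1. Reading y takes M from S1 back to S1, so every xyⁱz is accepted.
The DFA has 8 states, so the proof of the pumping lemma guarantees a repeated state among the first 8+1 visited; the segment between the two visits is the pumpable y.

pq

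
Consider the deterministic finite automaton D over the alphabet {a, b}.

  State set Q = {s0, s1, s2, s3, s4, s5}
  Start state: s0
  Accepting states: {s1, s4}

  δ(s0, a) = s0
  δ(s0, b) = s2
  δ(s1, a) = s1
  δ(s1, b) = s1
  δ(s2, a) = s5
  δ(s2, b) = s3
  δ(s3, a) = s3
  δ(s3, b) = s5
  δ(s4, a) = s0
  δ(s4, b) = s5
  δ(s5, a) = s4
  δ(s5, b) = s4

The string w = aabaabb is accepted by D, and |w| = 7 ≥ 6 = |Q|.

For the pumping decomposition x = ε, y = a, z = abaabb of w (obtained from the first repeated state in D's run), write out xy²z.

xy^2z = ε·a·a·abaabb = aaabaabb.
Reading y = a takes D from s0 back to s0, so after x·y·y the machine is still in s0, and z then leads to the accepting state s4. Hence aaabaabb ∈ L(D).

aaabaabb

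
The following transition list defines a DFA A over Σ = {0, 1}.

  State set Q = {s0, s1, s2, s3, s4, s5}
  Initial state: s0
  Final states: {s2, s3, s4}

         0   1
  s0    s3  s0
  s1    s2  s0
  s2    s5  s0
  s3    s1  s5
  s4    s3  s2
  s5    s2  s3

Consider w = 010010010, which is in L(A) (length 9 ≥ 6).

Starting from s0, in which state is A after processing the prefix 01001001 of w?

s0

Run of A on the first 8 characters of w = 0 1 0 0 1 0 0 1:
  step 0: s0  (start)
  step 1: s3  (read 0: s0→s3)
  step 2: s5  (read 1: s3→s5)
  step 3: s2  (read 0: s5→s2)
  step 4: s5  (read 0: s2→s5)
  step 5: s3  (read 1: s5→s3)
  step 6: s1  (read 0: s3→s1)
  step 7: s2  (read 0: s1→s2)
  step 8: s0  (read 1: s2→s0)

After reading 8 characters, A is in state s0.
(This kind of state-tracing is the core of the pumping-lemma construction: with 6 states, pigeonhole forces a repeat within the first 6 steps.)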